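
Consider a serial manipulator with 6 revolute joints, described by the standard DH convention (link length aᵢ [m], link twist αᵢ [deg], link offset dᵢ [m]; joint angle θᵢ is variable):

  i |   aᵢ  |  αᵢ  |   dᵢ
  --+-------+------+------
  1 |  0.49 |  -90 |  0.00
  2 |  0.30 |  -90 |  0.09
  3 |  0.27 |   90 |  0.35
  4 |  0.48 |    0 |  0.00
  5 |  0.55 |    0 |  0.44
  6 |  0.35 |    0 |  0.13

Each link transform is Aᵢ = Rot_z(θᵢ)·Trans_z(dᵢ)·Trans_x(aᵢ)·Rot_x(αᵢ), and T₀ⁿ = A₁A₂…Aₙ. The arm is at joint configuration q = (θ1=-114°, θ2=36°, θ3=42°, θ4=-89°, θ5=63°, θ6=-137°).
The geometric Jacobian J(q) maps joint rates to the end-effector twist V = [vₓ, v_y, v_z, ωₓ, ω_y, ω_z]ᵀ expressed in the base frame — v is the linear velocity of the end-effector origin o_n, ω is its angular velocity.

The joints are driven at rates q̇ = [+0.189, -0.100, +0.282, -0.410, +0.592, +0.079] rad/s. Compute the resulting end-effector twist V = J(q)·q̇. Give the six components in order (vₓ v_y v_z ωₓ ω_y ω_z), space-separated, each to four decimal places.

0.1953 -0.0143 0.1434 0.0958 -0.0159 -0.1418

o_n = [-0.4424, -1.5357, -0.2089]
J₁: ẑ×o_n = [1.5357, -0.4424, 0.0000], ω = ẑ
J2: z=[0.9135, -0.4067, 0.0000] o=[-0.1993, -0.4476, 0.0000] → [0.0850, 0.1908, -1.0928, 0.9135, -0.4067, 0.0000]
J3: z=[0.2391, 0.5370, -0.8090] o=[-0.2158, -0.7060, -0.1763] → [-0.6887, 0.1911, -0.0767, 0.2391, 0.5370, -0.8090]
J4: z=[0.4587, -0.7968, -0.3933] o=[-0.3632, -0.5928, -0.5774] → [-0.6645, -0.1379, -0.4956, 0.4587, -0.7968, -0.3933]
J5: z=[0.4587, -0.7968, -0.3933] o=[-0.4851, -0.8529, -0.1928] → [-0.2558, -0.0094, -0.2792, 0.4587, -0.7968, -0.3933]
J6: z=[0.4587, -0.7968, -0.3933] o=[-0.7640, -1.4699, -0.3867] → [-0.1676, -0.2081, 0.2261, 0.4587, -0.7968, -0.3933]
V = J·q̇ = [0.1953, -0.0143, 0.1434, 0.0958, -0.0159, -0.1418]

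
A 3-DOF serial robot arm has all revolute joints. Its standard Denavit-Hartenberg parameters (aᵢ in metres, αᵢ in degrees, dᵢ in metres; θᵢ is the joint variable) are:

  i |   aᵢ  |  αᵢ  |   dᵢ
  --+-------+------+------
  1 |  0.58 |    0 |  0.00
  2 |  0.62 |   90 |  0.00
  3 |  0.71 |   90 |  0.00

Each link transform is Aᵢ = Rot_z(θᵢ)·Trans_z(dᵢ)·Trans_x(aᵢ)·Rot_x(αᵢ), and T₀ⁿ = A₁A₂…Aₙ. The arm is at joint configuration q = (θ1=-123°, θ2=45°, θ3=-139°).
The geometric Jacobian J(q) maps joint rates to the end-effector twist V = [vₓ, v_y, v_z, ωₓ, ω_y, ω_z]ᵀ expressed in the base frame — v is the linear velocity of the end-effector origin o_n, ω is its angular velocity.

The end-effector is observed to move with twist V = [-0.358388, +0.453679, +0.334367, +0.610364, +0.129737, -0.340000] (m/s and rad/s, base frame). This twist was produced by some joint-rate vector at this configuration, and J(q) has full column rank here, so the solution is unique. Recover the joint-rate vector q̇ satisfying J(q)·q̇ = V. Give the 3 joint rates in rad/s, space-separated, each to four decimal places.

o_n = [-0.2984, -0.5687, -0.4658]
J₁: ẑ×o_n = [0.5687, -0.2984, 0.0000], ω = ẑ
J2: z=[0.0000, 0.0000, 1.0000] o=[-0.3159, -0.4864, 0.0000] → [0.0823, 0.0175, -0.0000, 0.0000, 0.0000, 1.0000]
J3: z=[-0.9781, -0.2079, 0.0000] o=[-0.1870, -1.0929, 0.0000] → [0.0968, -0.4556, -0.5358, -0.9781, -0.2079, 0.0000]
q̇ = J⁺·V = [-0.5550, 0.2150, -0.6240]

-0.5550 0.2150 -0.6240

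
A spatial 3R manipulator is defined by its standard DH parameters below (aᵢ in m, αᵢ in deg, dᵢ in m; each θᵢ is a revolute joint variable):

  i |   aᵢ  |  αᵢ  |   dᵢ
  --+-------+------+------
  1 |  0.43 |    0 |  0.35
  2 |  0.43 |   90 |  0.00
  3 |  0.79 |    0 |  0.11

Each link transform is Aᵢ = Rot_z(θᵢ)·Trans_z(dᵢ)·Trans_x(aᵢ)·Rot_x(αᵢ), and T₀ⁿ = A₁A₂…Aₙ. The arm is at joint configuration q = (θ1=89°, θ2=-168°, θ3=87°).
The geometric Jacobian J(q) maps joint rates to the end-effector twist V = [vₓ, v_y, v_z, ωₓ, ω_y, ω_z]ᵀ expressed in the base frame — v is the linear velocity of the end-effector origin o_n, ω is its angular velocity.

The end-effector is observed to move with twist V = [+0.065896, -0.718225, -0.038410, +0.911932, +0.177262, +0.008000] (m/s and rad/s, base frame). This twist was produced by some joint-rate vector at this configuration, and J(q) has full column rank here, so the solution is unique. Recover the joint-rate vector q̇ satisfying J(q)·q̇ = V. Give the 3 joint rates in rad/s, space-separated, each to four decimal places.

0.1810 -0.1730 -0.9290

o_n = [-0.0105, -0.0537, 1.1389]
J₁: ẑ×o_n = [0.0537, -0.0105, 0.0000], ω = ẑ
J2: z=[0.0000, 0.0000, 1.0000] o=[0.0075, 0.4299, 0.3500] → [0.4837, -0.0180, 0.0000, 0.0000, 0.0000, 1.0000]
J3: z=[-0.9816, -0.1908, 0.0000] o=[0.0896, 0.0078, 0.3500] → [-0.1505, 0.7744, 0.0413, -0.9816, -0.1908, 0.0000]
q̇ = J⁺·V = [0.1810, -0.1730, -0.9290]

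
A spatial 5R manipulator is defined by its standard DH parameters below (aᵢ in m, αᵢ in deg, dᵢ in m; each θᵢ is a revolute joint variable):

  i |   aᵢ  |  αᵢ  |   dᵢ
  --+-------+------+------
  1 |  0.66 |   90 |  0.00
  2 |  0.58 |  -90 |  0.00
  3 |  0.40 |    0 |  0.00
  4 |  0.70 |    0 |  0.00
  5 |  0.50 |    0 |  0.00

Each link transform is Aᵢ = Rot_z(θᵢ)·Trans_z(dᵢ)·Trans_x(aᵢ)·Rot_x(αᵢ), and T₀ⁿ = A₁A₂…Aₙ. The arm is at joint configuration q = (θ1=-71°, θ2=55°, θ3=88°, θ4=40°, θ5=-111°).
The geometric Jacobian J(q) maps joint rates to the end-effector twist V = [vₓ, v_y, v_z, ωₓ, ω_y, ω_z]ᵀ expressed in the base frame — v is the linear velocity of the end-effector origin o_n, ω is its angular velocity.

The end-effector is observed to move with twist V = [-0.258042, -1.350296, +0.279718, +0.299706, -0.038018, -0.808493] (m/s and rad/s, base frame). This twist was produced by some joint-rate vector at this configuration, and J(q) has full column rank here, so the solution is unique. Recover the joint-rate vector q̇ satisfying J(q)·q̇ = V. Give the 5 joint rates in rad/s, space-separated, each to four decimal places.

o_n = [1.3724, -0.6144, 0.5252]
J₁: ẑ×o_n = [0.6144, 1.3724, -0.0000], ω = ẑ
J2: z=[-0.9455, -0.3256, 0.0000] o=[0.2149, -0.6240, 0.0000] → [-0.1710, 0.4966, 0.3677, -0.9455, -0.3256, 0.0000]
J3: z=[-0.2667, 0.7745, 0.5736] o=[0.3232, -0.9386, 0.4751] → [-0.1471, 0.6151, -0.8991, -0.2667, 0.7745, 0.5736]
J4: z=[-0.2667, 0.7745, 0.5736] o=[0.7038, -0.8160, 0.4865] → [-0.0857, 0.3938, -0.5716, -0.2667, 0.7745, 0.5736]
J5: z=[-0.2667, 0.7745, 0.5736] o=[1.1448, -0.4027, 0.1335] → [0.4248, 0.2350, -0.1197, -0.2667, 0.7745, 0.5736]
q̇ = J⁺·V = [-0.7150, -0.2710, -0.6560, 0.3350, 0.1580]

-0.7150 -0.2710 -0.6560 0.3350 0.1580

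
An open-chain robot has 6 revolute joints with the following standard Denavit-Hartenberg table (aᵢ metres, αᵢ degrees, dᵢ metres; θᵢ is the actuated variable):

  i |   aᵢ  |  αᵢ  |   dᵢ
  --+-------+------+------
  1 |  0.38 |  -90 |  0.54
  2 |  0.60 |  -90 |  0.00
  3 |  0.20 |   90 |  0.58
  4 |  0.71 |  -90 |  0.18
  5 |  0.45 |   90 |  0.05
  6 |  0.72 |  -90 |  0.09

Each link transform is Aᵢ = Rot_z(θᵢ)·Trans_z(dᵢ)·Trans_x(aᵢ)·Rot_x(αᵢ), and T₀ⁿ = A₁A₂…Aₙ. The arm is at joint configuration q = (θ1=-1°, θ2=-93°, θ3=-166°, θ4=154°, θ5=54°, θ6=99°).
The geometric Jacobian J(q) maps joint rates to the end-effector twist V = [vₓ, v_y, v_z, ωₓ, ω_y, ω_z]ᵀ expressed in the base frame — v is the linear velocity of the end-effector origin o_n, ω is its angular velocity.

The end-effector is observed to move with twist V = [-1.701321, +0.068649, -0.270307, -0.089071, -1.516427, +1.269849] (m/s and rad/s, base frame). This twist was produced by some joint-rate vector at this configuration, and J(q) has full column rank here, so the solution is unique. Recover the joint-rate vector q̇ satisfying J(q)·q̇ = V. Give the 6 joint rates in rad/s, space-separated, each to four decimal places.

0.7850 -0.9280 0.5460 0.2380 0.7940 0.3680

o_n = [0.6184, -0.2176, 2.1499]
J₁: ẑ×o_n = [0.2176, 0.6184, -0.0000], ω = ẑ
J2: z=[0.0175, 0.9998, 0.0000] o=[0.3799, -0.0066, 0.5400] → [1.6096, -0.0281, -0.2421, 0.0175, 0.9998, 0.0000]
J3: z=[0.9985, -0.0174, 0.0523] o=[0.3485, -0.0061, 1.1392] → [-0.0065, -0.9950, -0.2065, 0.9985, -0.0174, 0.0523]
J4: z=[-0.0043, -0.9704, -0.2416] o=[0.9387, 0.0320, 0.9757] → [-1.1997, 0.0824, -0.3097, -0.0043, -0.9704, -0.2416]
J5: z=[-0.9215, -0.0900, 0.3777] o=[1.2136, -0.3019, 1.5669] → [-0.0843, 0.3124, -0.1312, -0.9215, -0.0900, 0.3777]
J6: z=[0.3116, -0.7518, 0.5811] o=[1.2717, -0.0124, 1.9101] → [-0.0610, -0.4544, -0.5552, 0.3116, -0.7518, 0.5811]
q̇ = J⁺·V = [0.7850, -0.9280, 0.5460, 0.2380, 0.7940, 0.3680]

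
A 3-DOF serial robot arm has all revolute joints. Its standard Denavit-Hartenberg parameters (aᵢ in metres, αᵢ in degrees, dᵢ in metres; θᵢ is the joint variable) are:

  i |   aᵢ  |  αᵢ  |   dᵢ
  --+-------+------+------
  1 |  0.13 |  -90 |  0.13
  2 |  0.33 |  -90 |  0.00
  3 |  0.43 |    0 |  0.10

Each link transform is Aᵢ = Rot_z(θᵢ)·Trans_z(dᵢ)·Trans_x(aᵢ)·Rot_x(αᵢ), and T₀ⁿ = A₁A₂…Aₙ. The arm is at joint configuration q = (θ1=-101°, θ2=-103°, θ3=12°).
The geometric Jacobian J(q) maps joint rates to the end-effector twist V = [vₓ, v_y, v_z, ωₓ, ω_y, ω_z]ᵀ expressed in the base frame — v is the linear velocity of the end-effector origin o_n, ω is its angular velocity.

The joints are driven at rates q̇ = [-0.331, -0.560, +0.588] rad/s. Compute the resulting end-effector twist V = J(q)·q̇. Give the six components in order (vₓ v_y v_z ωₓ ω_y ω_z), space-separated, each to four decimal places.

-0.1779 0.4827 -0.0912 -0.6590 -0.4556 -0.1987

o_n = [-0.0989, -0.0405, 0.8839]
J₁: ẑ×o_n = [0.0405, -0.0989, 0.0000], ω = ẑ
J2: z=[0.9816, -0.1908, 0.0000] o=[-0.0248, -0.1276, 0.1300] → [-0.1438, -0.7400, 0.0714, 0.9816, -0.1908, 0.0000]
J3: z=[-0.1859, -0.9565, 0.2250] o=[-0.0106, -0.0547, 0.4515] → [-0.4167, 0.0605, -0.0871, -0.1859, -0.9565, 0.2250]
V = J·q̇ = [-0.1779, 0.4827, -0.0912, -0.6590, -0.4556, -0.1987]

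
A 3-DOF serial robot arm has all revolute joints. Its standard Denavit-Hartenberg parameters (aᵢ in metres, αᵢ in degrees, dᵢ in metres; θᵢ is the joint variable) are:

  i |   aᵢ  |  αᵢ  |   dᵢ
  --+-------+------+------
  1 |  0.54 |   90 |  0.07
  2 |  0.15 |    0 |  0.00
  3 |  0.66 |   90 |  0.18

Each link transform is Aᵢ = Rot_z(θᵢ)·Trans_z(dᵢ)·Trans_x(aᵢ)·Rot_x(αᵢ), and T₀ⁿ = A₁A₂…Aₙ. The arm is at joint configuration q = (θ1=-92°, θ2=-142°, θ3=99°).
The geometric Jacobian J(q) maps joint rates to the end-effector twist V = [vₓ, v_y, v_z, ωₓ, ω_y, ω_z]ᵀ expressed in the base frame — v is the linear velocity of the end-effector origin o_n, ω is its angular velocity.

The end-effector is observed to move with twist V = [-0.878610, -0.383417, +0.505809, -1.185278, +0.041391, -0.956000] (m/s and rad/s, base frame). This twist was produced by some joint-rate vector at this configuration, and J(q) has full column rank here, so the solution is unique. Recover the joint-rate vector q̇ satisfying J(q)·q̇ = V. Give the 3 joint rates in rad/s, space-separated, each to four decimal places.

-0.9560 0.5640 0.6220

o_n = [-0.2115, -0.8977, -0.4725]
J₁: ẑ×o_n = [0.8977, -0.2115, 0.0000], ω = ẑ
J2: z=[-0.9994, 0.0349, 0.0000] o=[-0.0188, -0.5397, 0.0700] → [-0.0189, -0.5421, 0.3645, -0.9994, 0.0349, 0.0000]
J3: z=[-0.9994, 0.0349, 0.0000] o=[-0.0147, -0.4215, -0.0223] → [-0.0157, -0.4498, 0.4827, -0.9994, 0.0349, 0.0000]
q̇ = J⁺·V = [-0.9560, 0.5640, 0.6220]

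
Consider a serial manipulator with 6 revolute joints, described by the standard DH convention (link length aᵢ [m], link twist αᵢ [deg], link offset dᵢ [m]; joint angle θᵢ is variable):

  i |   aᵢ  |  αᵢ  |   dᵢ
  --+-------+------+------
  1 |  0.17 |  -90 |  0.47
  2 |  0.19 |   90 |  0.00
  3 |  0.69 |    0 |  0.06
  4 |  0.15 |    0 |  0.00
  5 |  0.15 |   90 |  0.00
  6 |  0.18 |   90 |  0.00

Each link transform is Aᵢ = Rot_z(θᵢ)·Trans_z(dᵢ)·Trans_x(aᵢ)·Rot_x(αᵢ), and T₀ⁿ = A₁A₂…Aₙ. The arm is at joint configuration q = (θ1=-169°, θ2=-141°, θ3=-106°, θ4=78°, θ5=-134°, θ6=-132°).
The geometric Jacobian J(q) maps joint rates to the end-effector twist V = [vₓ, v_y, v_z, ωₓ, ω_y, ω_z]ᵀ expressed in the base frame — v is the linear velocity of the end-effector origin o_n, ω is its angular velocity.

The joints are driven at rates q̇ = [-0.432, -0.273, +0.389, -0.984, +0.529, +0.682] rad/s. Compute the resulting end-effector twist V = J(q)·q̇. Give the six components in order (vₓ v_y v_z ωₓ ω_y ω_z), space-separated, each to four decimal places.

0.3501 0.3101 0.1354 -0.1299 -0.4079 -0.5133

o_n = [-0.2747, 0.7033, 0.5929]
J₁: ẑ×o_n = [-0.7033, -0.2747, 0.0000], ω = ẑ
J2: z=[0.1908, -0.9816, 0.0000] o=[-0.1669, -0.0324, 0.4700] → [-0.1206, -0.0234, 0.0345, 0.1908, -0.9816, 0.0000]
J3: z=[0.6178, 0.1201, -0.7771] o=[-0.0219, -0.0043, 0.5896] → [0.5503, 0.1944, 0.4675, 0.6178, 0.1201, -0.7771]
J4: z=[0.6178, 0.1201, -0.7771] o=[-0.2565, 0.6258, 0.4233] → [0.0806, -0.0906, 0.0501, 0.6178, 0.1201, -0.7771]
J5: z=[0.6178, 0.1201, -0.7771] o=[-0.1689, 0.7146, 0.5066] → [0.0016, 0.0289, 0.0057, 0.6178, 0.1201, -0.7771]
J6: z=[-0.0543, -0.9794, -0.1945] o=[-0.2866, 0.7389, 0.4168] → [-0.1793, 0.0072, 0.0135, -0.0543, -0.9794, -0.1945]
V = J·q̇ = [0.3501, 0.3101, 0.1354, -0.1299, -0.4079, -0.5133]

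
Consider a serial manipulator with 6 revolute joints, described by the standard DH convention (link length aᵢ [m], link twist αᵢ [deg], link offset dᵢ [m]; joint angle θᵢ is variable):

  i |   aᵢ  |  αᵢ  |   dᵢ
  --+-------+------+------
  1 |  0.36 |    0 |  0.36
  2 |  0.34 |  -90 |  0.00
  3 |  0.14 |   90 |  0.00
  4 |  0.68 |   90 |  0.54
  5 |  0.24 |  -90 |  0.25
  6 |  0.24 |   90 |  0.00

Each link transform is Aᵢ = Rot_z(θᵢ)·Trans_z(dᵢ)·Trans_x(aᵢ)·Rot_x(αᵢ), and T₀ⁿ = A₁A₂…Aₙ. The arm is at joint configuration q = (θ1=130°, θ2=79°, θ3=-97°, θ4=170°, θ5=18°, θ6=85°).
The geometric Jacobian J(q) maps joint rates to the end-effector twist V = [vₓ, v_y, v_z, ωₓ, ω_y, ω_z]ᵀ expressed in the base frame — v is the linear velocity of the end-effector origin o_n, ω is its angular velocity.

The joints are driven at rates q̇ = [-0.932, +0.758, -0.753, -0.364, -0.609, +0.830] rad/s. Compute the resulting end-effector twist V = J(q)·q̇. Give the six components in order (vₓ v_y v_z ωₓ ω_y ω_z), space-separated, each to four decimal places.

o_n = [0.0110, 0.2136, -0.4820]
J₁: ẑ×o_n = [-0.2136, 0.0110, 0.0000], ω = ẑ
J2: z=[0.0000, 0.0000, 1.0000] o=[-0.2314, 0.2758, 0.3600] → [0.0622, 0.2424, -0.0000, 0.0000, 0.0000, 1.0000]
J3: z=[0.4848, -0.8746, 0.0000] o=[-0.5288, 0.1109, 0.3600] → [0.7365, 0.4082, 0.5219, 0.4848, -0.8746, 0.0000]
J4: z=[0.8681, 0.4812, -0.1219] o=[-0.5139, 0.1192, 0.4990] → [-0.4605, 0.7876, -0.1706, 0.8681, 0.4812, -0.1219]
J5: z=[0.4960, -0.8511, 0.1724] o=[-0.0592, 0.2362, -0.2315] → [0.2171, 0.1363, 0.0486, 0.4960, -0.8511, 0.1724]
J6: z=[0.8320, 0.5226, 0.1861] o=[0.1244, 0.0112, -0.4206] → [-0.0698, 0.0300, 0.2277, 0.8320, 0.5226, 0.1861]
V = J·q̇ = [-0.3308, -0.4787, -0.1715, -0.2925, 1.4355, -0.0801]

-0.3308 -0.4787 -0.1715 -0.2925 1.4355 -0.0801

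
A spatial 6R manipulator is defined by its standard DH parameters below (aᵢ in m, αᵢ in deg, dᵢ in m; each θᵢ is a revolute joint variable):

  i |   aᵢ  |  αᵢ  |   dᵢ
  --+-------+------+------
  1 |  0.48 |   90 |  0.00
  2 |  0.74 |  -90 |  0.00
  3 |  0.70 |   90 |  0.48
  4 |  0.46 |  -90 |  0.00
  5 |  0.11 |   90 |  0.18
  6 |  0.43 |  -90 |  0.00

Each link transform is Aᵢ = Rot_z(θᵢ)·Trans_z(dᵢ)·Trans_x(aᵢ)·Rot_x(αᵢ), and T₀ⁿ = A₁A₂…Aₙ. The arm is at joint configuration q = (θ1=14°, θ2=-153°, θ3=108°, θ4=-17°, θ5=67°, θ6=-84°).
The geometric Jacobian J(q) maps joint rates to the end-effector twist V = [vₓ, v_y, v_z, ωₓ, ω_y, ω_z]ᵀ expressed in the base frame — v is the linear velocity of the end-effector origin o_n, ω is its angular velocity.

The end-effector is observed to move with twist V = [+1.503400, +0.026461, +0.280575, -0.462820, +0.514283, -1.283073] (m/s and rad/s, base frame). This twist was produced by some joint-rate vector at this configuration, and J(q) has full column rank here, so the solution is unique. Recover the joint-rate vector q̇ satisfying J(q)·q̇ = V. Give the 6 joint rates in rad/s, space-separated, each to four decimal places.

-0.8990 -0.6810 0.6420 0.4490 -0.4890 -0.0760

o_n = [0.0357, 1.0666, -0.1976]
J₁: ẑ×o_n = [-1.0666, 0.0357, 0.0000], ω = ẑ
J2: z=[0.2419, -0.9703, 0.0000] o=[0.4657, 0.1161, 0.0000] → [0.1917, 0.0478, -0.1873, 0.2419, -0.9703, 0.0000]
J3: z=[0.4405, 0.1098, -0.8910] o=[-0.1740, -0.0434, -0.3360] → [1.0042, -0.2478, 0.4659, 0.4405, 0.1098, -0.8910]
J4: z=[-0.8970, 0.0948, -0.4318] o=[0.0634, 0.7019, -0.6654] → [0.2018, 0.4316, -0.3245, -0.8970, 0.0948, -0.4318]
J5: z=[0.4321, 0.3943, -0.8111] o=[0.0204, 1.1224, -0.4839] → [0.0676, -0.1361, -0.0302, 0.4321, 0.3943, -0.8111]
J6: z=[-0.4364, 0.8785, 0.1946] o=[0.1850, 1.2231, -0.5692] → [0.3569, 0.1331, 0.1995, -0.4364, 0.8785, 0.1946]
q̇ = J⁺·V = [-0.8990, -0.6810, 0.6420, 0.4490, -0.4890, -0.0760]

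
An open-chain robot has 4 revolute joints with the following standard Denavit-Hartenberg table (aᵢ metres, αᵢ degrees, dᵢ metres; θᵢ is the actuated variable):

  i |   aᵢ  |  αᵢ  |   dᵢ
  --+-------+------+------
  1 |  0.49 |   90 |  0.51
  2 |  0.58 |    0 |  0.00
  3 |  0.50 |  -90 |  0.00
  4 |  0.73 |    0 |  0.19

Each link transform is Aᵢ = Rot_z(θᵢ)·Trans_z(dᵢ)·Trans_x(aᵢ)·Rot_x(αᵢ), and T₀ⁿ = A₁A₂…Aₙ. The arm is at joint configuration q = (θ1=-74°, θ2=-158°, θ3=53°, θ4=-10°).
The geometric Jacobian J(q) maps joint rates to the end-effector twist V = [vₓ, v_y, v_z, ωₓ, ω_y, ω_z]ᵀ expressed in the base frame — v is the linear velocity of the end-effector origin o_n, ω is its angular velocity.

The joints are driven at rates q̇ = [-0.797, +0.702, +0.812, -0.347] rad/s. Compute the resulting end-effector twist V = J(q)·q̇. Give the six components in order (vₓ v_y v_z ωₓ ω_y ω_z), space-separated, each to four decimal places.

o_n = [-0.1714, 0.1378, -0.9338]
J₁: ẑ×o_n = [-0.1378, -0.1714, 0.0000], ω = ẑ
J2: z=[-0.9613, -0.2756, 0.0000] o=[0.1351, -0.4710, 0.5100] → [0.3980, -1.3879, -0.6697, -0.9613, -0.2756, 0.0000]
J3: z=[-0.9613, -0.2756, 0.0000] o=[-0.0132, 0.0459, 0.2927] → [0.3381, -1.1790, -0.1320, -0.9613, -0.2756, 0.0000]
J4: z=[0.2662, -0.9285, -0.2588] o=[-0.0488, 0.1703, -0.1902] → [0.6820, 0.2297, -0.1224, 0.2662, -0.9285, -0.2588]
V = J·q̇ = [0.4271, -1.8748, -0.5348, -1.5477, -0.0951, -0.7072]

0.4271 -1.8748 -0.5348 -1.5477 -0.0951 -0.7072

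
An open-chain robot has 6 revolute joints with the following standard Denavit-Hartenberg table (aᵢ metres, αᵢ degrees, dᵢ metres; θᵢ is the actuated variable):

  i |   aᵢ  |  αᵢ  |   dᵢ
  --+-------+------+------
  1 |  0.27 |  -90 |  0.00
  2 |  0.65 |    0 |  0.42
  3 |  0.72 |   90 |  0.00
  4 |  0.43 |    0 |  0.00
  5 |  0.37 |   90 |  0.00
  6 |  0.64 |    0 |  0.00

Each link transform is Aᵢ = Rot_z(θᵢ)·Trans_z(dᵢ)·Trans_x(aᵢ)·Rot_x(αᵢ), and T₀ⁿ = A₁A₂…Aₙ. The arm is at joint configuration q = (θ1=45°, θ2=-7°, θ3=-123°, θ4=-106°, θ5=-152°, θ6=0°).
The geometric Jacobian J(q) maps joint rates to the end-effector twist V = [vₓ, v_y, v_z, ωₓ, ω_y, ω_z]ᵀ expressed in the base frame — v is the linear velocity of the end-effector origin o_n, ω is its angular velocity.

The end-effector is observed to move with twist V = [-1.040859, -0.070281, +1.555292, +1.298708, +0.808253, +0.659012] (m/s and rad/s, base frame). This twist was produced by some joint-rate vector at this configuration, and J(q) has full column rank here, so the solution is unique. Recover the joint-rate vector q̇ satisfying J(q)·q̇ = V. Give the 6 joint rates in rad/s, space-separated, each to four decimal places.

0.5070 -0.8460 0.6780 -0.7570 -0.4820 -0.8600

o_n = [-0.2341, 1.1725, 0.3791]
J₁: ẑ×o_n = [-1.1725, -0.2341, 0.0000], ω = ẑ
J2: z=[-0.7071, 0.7071, 0.0000] o=[0.1909, 0.1909, 0.0000] → [0.2681, 0.2681, -0.3935, -0.7071, 0.7071, 0.0000]
J3: z=[-0.7071, 0.7071, 0.0000] o=[0.3501, 0.9441, 0.0792] → [0.2121, 0.2121, 0.2516, -0.7071, 0.7071, 0.0000]
J4: z=[-0.5417, -0.5417, -0.6428] o=[0.0229, 0.6168, 0.6308] → [0.4935, 0.0289, -0.4402, -0.5417, -0.5417, -0.6428]
J5: z=[-0.5417, -0.5417, -0.6428] o=[0.3690, 0.3784, 0.5400] → [0.5975, 0.3005, -0.7568, -0.5417, -0.5417, -0.6428]
J6: z=[-0.5916, -0.2976, 0.7493] o=[0.1481, 0.6693, 0.4810] → [-0.3467, -0.3467, -0.4114, -0.5916, -0.2976, 0.7493]
q̇ = J⁺·V = [0.5070, -0.8460, 0.6780, -0.7570, -0.4820, -0.8600]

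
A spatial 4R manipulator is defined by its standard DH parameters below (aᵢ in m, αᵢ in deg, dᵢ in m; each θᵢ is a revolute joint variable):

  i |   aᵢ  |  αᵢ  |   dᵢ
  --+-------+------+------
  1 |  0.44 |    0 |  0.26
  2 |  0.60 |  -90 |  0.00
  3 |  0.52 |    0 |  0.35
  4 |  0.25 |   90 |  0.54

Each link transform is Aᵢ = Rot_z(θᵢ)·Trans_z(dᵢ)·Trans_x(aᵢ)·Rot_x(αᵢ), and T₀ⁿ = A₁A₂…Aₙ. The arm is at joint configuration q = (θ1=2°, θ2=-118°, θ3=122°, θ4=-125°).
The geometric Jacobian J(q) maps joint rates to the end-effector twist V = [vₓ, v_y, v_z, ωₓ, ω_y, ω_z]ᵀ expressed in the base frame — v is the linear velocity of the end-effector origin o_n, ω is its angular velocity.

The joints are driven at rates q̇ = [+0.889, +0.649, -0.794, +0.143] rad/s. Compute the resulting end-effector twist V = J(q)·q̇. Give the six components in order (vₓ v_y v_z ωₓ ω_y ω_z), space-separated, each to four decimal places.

1.2302 0.9271 -0.0563 -0.5851 0.2854 1.5380

o_n = [0.9880, -0.8908, -0.1679]
J₁: ẑ×o_n = [0.8908, 0.9880, -0.0000], ω = ẑ
J2: z=[0.0000, 0.0000, 1.0000] o=[0.4397, 0.0154, 0.2600] → [0.9061, 0.5483, -0.0000, 0.0000, 0.0000, 1.0000]
J3: z=[0.8988, -0.4384, 0.0000] o=[0.1767, -0.5239, 0.2600] → [0.1876, 0.3846, 0.0259, 0.8988, -0.4384, 0.0000]
J4: z=[0.8988, -0.4384, 0.0000] o=[0.6121, -0.4297, -0.1810] → [-0.0057, -0.0118, -0.2497, 0.8988, -0.4384, 0.0000]
V = J·q̇ = [1.2302, 0.9271, -0.0563, -0.5851, 0.2854, 1.5380]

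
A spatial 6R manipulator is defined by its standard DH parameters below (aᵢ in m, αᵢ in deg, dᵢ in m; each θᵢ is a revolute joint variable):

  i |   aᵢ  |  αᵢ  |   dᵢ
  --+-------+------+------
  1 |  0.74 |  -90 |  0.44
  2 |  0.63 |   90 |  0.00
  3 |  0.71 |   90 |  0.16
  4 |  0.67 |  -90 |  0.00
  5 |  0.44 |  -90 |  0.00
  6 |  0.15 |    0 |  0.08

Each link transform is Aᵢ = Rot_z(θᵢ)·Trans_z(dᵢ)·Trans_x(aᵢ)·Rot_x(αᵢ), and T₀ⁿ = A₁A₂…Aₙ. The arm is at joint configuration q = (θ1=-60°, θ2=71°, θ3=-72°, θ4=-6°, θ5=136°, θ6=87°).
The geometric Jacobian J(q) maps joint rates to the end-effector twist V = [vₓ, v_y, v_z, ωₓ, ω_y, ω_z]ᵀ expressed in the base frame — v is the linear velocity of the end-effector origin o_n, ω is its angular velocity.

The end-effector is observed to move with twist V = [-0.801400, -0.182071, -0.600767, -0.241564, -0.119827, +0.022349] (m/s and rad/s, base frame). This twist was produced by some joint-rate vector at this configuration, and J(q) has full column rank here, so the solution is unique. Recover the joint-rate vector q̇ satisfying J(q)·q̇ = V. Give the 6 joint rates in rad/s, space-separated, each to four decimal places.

-0.8410 -0.0210 0.6090 0.8770 -0.3440 -0.0260

o_n = [-0.1913, -1.3855, -0.6778]
J₁: ẑ×o_n = [1.3855, -0.1913, 0.0000], ω = ẑ
J2: z=[0.8660, 0.5000, 0.0000] o=[0.3700, -0.6409, 0.4400] → [-0.5589, 0.9681, -0.3643, 0.8660, 0.5000, 0.0000]
J3: z=[0.4728, -0.8188, 0.3256] o=[0.4726, -0.8185, -0.1557] → [0.6122, 0.0307, -0.8117, 0.4728, -0.8188, 0.3256]
J4: z=[-0.4224, 0.1136, 0.8992] o=[-0.0009, -1.3490, -0.3110] → [-0.0088, -0.3262, 0.0371, -0.4224, 0.1136, 0.8992]
J5: z=[0.3893, -0.8732, 0.2932] o=[-0.5493, -1.6666, -0.5285] → [0.0480, 0.1631, 0.4220, 0.3893, -0.8732, 0.2932]
J6: z=[0.2647, 0.4110, 0.8724] o=[-0.1611, -1.5513, -0.7006] → [-0.1352, -0.0324, 0.0563, 0.2647, 0.4110, 0.8724]
q̇ = J⁺·V = [-0.8410, -0.0210, 0.6090, 0.8770, -0.3440, -0.0260]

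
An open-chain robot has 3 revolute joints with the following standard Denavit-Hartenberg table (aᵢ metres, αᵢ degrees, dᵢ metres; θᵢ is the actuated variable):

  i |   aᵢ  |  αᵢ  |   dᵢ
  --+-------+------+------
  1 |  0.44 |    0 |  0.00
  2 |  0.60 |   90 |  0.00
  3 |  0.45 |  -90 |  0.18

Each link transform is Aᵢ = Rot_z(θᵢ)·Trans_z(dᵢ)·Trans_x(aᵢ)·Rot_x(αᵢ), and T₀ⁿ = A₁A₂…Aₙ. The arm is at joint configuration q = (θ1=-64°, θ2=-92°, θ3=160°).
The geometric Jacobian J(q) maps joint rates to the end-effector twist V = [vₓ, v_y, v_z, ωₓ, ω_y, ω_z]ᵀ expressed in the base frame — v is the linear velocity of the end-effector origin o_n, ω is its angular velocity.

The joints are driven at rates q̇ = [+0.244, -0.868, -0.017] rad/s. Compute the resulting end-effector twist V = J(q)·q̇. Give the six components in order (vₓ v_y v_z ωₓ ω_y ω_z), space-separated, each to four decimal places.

0.1518 0.1927 0.0072 0.0069 -0.0155 -0.6240

o_n = [-0.0422, -0.3031, 0.1539]
J₁: ẑ×o_n = [0.3031, -0.0422, 0.0000], ω = ẑ
J2: z=[0.0000, 0.0000, 1.0000] o=[0.1929, -0.3955, 0.0000] → [-0.0924, -0.2350, 0.0000, 0.0000, 0.0000, 1.0000]
J3: z=[-0.4067, 0.9135, 0.0000] o=[-0.3552, -0.6395, 0.0000] → [0.1406, 0.0626, -0.4229, -0.4067, 0.9135, 0.0000]
V = J·q̇ = [0.1518, 0.1927, 0.0072, 0.0069, -0.0155, -0.6240]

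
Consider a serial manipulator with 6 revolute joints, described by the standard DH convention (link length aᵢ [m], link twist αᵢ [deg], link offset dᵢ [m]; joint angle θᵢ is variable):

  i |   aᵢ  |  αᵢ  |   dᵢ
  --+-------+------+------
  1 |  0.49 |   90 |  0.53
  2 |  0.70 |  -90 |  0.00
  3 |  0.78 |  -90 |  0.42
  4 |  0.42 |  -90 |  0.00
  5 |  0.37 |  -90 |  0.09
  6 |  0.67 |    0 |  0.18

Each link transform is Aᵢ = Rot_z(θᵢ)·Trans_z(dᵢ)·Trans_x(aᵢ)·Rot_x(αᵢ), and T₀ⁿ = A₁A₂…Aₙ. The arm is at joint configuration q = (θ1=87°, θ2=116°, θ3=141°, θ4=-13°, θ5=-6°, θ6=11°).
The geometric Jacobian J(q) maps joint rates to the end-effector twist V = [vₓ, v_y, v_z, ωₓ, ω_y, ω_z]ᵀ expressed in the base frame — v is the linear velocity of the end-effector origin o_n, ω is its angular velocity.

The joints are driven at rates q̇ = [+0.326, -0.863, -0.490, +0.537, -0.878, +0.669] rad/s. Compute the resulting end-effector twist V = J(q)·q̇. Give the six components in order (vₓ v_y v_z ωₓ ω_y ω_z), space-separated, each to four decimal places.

-0.2897 -1.2285 0.4613 -0.9022 -0.3754 0.3218

o_n = [-1.4242, 0.2801, -0.6778]
J₁: ẑ×o_n = [-0.2801, -1.4242, 0.0000], ω = ẑ
J2: z=[0.9986, -0.0523, 0.0000] o=[0.0256, 0.4893, 0.5300] → [0.0632, 1.2062, -0.2848, 0.9986, -0.0523, 0.0000]
J3: z=[-0.0470, -0.8976, -0.4384] o=[0.0096, 0.1829, 1.1592] → [1.6914, 0.5421, -1.2915, -0.0470, -0.8976, -0.4384]
J4: z=[0.7905, 0.2348, -0.5656] o=[-0.4865, 0.0970, 0.4302] → [-0.1566, 1.4064, 0.3650, 0.7905, 0.2348, -0.5656]
J5: z=[-0.0915, 0.9585, 0.2700] o=[-0.7408, 0.1649, 0.1029] → [-0.7795, -0.2560, 0.6445, -0.0915, 0.9585, 0.2700]
J6: z=[-0.8495, -0.2166, 0.4811] o=[-0.9413, 0.3197, -0.1814] → [0.1266, -0.6541, -0.0710, -0.8495, -0.2166, 0.4811]
V = J·q̇ = [-0.2897, -1.2285, 0.4613, -0.9022, -0.3754, 0.3218]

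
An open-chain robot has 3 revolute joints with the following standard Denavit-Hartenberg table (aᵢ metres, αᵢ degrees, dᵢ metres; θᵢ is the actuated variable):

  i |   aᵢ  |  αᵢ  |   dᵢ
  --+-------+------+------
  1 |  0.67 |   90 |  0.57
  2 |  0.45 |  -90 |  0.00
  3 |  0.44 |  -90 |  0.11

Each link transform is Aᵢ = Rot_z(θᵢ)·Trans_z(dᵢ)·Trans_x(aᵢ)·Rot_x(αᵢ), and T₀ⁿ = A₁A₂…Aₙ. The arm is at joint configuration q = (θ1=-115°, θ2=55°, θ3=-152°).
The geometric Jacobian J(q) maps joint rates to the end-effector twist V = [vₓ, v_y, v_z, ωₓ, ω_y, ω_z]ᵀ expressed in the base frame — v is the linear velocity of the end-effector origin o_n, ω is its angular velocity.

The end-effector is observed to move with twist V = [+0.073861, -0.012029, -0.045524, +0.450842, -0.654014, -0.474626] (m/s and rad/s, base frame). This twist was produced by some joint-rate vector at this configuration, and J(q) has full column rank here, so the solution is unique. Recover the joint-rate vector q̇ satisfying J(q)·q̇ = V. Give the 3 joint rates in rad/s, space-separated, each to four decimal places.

o_n = [-0.4472, -0.4702, 0.6835]
J₁: ẑ×o_n = [0.4702, -0.4472, 0.0000], ω = ẑ
J2: z=[-0.9063, 0.4226, 0.0000] o=[-0.2832, -0.6072, 0.5700] → [0.0480, 0.1028, -0.0548, -0.9063, 0.4226, 0.0000]
J3: z=[0.3462, 0.7424, 0.5736] o=[-0.3922, -0.8412, 0.9386] → [-0.4022, 0.0568, 0.1692, 0.3462, 0.7424, 0.5736]
q̇ = J⁺·V = [-0.1930, -0.6850, -0.4910]

-0.1930 -0.6850 -0.4910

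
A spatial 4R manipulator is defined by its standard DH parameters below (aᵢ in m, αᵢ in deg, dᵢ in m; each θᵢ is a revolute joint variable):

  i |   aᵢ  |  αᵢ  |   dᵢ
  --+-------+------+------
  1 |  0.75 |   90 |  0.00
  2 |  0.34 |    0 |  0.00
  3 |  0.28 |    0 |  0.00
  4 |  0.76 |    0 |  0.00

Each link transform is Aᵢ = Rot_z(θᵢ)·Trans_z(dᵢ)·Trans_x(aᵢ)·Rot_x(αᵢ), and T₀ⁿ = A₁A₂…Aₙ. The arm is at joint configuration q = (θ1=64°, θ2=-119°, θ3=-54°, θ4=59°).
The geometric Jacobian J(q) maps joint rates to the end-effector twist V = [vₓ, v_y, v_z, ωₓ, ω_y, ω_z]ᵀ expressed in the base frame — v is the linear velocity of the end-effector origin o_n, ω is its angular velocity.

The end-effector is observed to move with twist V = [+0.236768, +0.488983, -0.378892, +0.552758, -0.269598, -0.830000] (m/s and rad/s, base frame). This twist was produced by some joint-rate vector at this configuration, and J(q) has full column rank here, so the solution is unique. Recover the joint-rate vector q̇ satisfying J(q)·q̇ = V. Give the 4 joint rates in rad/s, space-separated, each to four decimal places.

-0.8300 0.3360 0.1440 0.1350

o_n = [-0.0008, -0.0017, -1.0258]
J₁: ẑ×o_n = [0.0017, -0.0008, 0.0000], ω = ẑ
J2: z=[0.8988, -0.4384, 0.0000] o=[0.3288, 0.6741, 0.0000] → [0.4497, 0.9220, -0.7519, 0.8988, -0.4384, 0.0000]
J3: z=[0.8988, -0.4384, 0.0000] o=[0.2565, 0.5259, -0.2974] → [0.3193, 0.6547, -0.5870, 0.8988, -0.4384, 0.0000]
J4: z=[0.8988, -0.4384, 0.0000] o=[0.1347, 0.2762, -0.3315] → [0.3044, 0.6240, -0.3091, 0.8988, -0.4384, 0.0000]
q̇ = J⁺·V = [-0.8300, 0.3360, 0.1440, 0.1350]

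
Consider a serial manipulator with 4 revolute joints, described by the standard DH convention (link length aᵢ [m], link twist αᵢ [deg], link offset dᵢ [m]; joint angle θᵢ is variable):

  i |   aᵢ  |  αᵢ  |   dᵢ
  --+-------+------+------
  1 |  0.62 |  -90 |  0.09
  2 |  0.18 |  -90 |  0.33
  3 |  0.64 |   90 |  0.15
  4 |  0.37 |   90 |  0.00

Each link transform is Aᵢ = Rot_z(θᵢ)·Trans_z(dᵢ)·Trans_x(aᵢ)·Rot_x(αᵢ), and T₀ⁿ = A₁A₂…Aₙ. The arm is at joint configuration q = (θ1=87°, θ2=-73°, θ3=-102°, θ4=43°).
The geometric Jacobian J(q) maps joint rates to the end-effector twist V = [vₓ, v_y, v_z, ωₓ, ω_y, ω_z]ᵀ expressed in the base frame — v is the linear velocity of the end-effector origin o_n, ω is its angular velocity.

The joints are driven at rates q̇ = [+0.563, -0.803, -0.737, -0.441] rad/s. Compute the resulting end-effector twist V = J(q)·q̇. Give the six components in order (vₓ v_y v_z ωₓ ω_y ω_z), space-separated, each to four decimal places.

o_n = [-1.1666, 1.0645, -0.0365]
J₁: ẑ×o_n = [-1.0645, -1.1666, 0.0000], ω = ẑ
J2: z=[-0.9986, 0.0523, 0.0000] o=[0.0324, 0.6192, 0.0900] → [-0.0066, -0.1264, -0.3820, -0.9986, 0.0523, 0.0000]
J3: z=[0.0500, 0.9550, -0.2924] o=[-0.2943, 0.6890, 0.2621] → [-0.1754, 0.2700, 0.8518, 0.0500, 0.9550, -0.2924]
J4: z=[0.1927, -0.2965, -0.9354] o=[-0.9140, 0.8261, 0.0910] → [0.2608, 0.2608, -0.0289, 0.1927, -0.2965, -0.9354]
V = J·q̇ = [-0.5798, -0.8693, -0.3082, 0.6801, -0.6151, 1.1910]

-0.5798 -0.8693 -0.3082 0.6801 -0.6151 1.1910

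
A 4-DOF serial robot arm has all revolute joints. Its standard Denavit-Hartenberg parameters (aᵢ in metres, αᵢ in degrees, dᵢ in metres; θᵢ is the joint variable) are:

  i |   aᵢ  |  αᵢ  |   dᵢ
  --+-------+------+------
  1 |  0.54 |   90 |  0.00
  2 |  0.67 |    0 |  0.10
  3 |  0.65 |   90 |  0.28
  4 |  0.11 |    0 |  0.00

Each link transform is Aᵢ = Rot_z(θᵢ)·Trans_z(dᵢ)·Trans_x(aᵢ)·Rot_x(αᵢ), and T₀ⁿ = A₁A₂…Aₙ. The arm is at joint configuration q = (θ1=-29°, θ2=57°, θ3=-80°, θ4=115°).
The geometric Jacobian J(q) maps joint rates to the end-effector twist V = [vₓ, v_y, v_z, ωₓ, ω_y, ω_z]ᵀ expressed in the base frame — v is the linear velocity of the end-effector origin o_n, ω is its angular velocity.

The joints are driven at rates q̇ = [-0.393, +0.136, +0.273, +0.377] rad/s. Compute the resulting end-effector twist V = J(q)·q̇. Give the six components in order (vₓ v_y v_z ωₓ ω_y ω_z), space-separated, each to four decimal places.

-0.4474 -0.3882 0.2915 -0.3271 -0.2863 -0.7400

o_n = [1.0448, -1.1276, 0.3261]
J₁: ẑ×o_n = [1.1276, 1.0448, -0.0000], ω = ẑ
J2: z=[-0.4848, -0.8746, 0.0000] o=[0.4723, -0.2618, 0.0000] → [-0.2852, 0.1581, 0.9204, -0.4848, -0.8746, 0.0000]
J3: z=[-0.4848, -0.8746, 0.0000] o=[0.7430, -0.5262, 0.5619] → [0.2062, -0.1143, 0.5555, -0.4848, -0.8746, 0.0000]
J4: z=[-0.3417, 0.1894, -0.9205] o=[1.1305, -1.0611, 0.3079] → [-0.0577, 0.0851, 0.0390, -0.3417, 0.1894, -0.9205]
V = J·q̇ = [-0.4474, -0.3882, 0.2915, -0.3271, -0.2863, -0.7400]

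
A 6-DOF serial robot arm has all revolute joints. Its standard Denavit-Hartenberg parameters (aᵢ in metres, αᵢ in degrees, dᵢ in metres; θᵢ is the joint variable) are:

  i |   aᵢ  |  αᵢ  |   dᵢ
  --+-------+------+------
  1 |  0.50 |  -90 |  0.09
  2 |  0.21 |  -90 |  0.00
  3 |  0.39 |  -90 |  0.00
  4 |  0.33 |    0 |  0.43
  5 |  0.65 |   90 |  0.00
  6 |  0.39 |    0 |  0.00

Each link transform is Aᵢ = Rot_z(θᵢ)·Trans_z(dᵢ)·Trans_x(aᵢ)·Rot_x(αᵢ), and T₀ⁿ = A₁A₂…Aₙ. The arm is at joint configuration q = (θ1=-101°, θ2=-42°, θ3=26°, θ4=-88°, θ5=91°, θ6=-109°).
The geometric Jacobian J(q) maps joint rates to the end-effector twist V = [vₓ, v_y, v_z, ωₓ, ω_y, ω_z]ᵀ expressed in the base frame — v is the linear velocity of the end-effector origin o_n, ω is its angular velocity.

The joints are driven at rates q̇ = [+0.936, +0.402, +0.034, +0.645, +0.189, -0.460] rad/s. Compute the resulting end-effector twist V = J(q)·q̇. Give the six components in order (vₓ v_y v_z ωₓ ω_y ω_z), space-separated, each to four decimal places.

1.1919 -0.5428 -0.0767 -0.2216 0.6262 0.9930

o_n = [-0.7293, -1.3410, 0.5434]
J₁: ẑ×o_n = [1.3410, -0.7293, 0.0000], ω = ẑ
J2: z=[0.9816, -0.1908, 0.0000] o=[-0.0954, -0.4908, 0.0900] → [-0.0865, -0.4451, -0.9555, 0.9816, -0.1908, 0.0000]
J3: z=[-0.1277, -0.6568, -0.7431] o=[-0.1252, -0.6440, 0.2305] → [-0.7235, 0.4889, -0.3078, -0.1277, -0.6568, -0.7431]
J4: z=[-0.8201, 0.4913, -0.2933] o=[-0.3427, -0.8671, 0.4651] → [-0.1005, 0.1776, 0.5786, -0.8201, 0.4913, -0.2933]
J5: z=[-0.8201, 0.4913, -0.2933] o=[-0.7439, -0.8791, 0.1008] → [0.0820, 0.3587, 0.3717, -0.8201, 0.4913, -0.2933]
J6: z=[-0.1567, -0.6859, -0.7107] o=[-1.1016, -1.2280, 0.5164] → [-0.0988, -0.2603, 0.2731, -0.1567, -0.6859, -0.7107]
V = J·q̇ = [1.1919, -0.5428, -0.0767, -0.2216, 0.6262, 0.9930]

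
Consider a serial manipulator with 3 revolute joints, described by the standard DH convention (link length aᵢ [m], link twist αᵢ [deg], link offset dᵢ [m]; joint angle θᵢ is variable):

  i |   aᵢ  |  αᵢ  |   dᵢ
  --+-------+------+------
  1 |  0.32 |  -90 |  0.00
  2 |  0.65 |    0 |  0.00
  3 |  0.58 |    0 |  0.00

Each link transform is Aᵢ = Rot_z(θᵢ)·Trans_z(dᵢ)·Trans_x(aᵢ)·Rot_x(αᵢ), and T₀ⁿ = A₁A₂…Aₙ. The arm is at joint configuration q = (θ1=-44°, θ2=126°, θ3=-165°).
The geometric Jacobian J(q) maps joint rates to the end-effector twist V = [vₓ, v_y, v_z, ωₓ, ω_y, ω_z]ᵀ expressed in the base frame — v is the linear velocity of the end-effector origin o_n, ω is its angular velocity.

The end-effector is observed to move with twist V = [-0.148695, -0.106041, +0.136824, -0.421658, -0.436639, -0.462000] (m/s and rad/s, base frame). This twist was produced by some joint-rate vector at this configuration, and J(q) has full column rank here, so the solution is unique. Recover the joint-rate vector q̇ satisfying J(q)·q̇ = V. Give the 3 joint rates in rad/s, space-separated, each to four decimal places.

-0.4620 -0.3580 -0.2490

o_n = [0.2796, -0.2700, -0.1609]
J₁: ẑ×o_n = [0.2700, 0.2796, -0.0000], ω = ẑ
J2: z=[0.6947, 0.7193, 0.0000] o=[0.2302, -0.2223, 0.0000] → [-0.1157, 0.1117, -0.0687, 0.6947, 0.7193, 0.0000]
J3: z=[0.6947, 0.7193, 0.0000] o=[-0.0446, 0.0431, -0.5259] → [0.2626, -0.2536, -0.4507, 0.6947, 0.7193, 0.0000]
q̇ = J⁺·V = [-0.4620, -0.3580, -0.2490]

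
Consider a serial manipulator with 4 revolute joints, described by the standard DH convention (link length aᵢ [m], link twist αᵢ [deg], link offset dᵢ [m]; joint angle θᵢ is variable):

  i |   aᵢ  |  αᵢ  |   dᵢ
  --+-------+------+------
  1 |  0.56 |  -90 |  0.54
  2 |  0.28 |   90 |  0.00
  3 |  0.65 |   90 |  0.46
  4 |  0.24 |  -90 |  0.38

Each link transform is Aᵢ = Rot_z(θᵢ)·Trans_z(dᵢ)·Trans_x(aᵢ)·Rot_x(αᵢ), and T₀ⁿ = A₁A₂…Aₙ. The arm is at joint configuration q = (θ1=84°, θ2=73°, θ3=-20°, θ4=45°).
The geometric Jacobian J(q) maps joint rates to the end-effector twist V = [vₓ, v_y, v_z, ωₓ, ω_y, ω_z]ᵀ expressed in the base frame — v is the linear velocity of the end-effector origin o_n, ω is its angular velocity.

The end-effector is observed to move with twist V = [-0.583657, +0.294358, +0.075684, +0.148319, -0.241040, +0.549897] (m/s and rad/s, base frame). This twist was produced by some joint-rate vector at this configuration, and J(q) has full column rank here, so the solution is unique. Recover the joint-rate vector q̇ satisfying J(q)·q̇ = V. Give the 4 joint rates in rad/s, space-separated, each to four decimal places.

o_n = [0.7836, 1.3568, -0.1560]
J₁: ẑ×o_n = [-1.3568, 0.7836, 0.0000], ω = ẑ
J2: z=[-0.9945, 0.1045, 0.0000] o=[0.0585, 0.5569, 0.5400] → [-0.0727, -0.6922, -0.8713, -0.9945, 0.1045, 0.0000]
J3: z=[0.1000, 0.9511, 0.2924] o=[0.0671, 0.6383, 0.2722] → [-0.6173, 0.2523, -0.6096, 0.1000, 0.9511, 0.2924]
J4: z=[0.9241, -0.1977, 0.3271] o=[0.3528, 1.2302, -0.1774] → [-0.0456, 0.1211, 0.2021, 0.9241, -0.1977, 0.3271]
q̇ = J⁺·V = [0.5040, 0.1280, -0.2010, 0.3200]

0.5040 0.1280 -0.2010 0.3200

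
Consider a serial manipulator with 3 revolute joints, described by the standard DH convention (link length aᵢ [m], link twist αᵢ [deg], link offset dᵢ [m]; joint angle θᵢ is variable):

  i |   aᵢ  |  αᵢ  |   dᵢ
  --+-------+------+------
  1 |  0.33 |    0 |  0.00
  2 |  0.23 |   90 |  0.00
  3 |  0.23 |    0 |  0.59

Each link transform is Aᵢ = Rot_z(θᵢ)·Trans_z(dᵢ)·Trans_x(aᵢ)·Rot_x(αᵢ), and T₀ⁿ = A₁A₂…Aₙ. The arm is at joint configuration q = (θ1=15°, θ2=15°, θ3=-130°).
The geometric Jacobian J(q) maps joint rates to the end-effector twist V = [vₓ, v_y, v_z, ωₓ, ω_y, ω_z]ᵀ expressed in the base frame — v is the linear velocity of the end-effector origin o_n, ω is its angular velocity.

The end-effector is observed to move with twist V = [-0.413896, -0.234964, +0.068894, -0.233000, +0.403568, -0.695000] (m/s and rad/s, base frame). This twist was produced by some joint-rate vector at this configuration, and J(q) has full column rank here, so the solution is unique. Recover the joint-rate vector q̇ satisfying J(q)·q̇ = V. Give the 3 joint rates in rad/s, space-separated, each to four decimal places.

o_n = [0.6849, -0.3845, -0.1762]
J₁: ẑ×o_n = [0.3845, 0.6849, -0.0000], ω = ẑ
J2: z=[0.0000, 0.0000, 1.0000] o=[0.3188, 0.0854, 0.0000] → [0.4699, 0.3662, -0.0000, 0.0000, 0.0000, 1.0000]
J3: z=[0.5000, -0.8660, 0.0000] o=[0.5179, 0.2004, 0.0000] → [0.1526, 0.0881, -0.1478, 0.5000, -0.8660, 0.0000]
q̇ = J⁺·V = [0.1900, -0.8850, -0.4660]

0.1900 -0.8850 -0.4660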